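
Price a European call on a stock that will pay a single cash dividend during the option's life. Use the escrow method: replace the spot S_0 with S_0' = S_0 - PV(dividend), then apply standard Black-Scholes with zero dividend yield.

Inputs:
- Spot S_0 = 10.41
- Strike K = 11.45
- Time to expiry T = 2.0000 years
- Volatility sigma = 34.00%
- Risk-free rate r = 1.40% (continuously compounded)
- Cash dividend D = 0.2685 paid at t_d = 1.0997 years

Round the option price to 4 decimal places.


Answer: Price = 1.5642

Derivation:
PV(D) = D * exp(-r * t_d) = 0.2685 * 0.98472211 = 0.26439789
S_0' = S_0 - PV(D) = 10.4100 - 0.26439789 = 10.14560211
d1 = (ln(S_0'/K) + (r + sigma^2/2)*T) / (sigma*sqrt(T)) = 0.04710702
d2 = d1 - sigma*sqrt(T) = -0.43372559
exp(-rT) = 0.97238837
N(d1) = 0.51878603; N(d2) = 0.33224386
C = S_0' * N(d1) - K * exp(-rT) * N(d2) = 10.14560211 * 0.51878603 - 11.4500 * 0.97238837 * 0.33224386 = 1.5642


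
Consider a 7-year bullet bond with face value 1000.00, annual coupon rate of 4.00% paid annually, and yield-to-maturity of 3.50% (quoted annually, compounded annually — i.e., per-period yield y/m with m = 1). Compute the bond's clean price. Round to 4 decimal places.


Answer: Price = 1030.5727

Derivation:
Coupon per period c = face * coupon_rate / m = 40.000000
Periods per year m = 1; per-period yield y/m = 0.035000
Number of cashflows N = 7
Cashflows (t years, CF_t, discount factor 1/(1+y/m)^(m*t), PV):
  t = 1.0000: CF_t = 40.000000, DF = 0.966184, PV = 38.647343
  t = 2.0000: CF_t = 40.000000, DF = 0.933511, PV = 37.340428
  t = 3.0000: CF_t = 40.000000, DF = 0.901943, PV = 36.077708
  t = 4.0000: CF_t = 40.000000, DF = 0.871442, PV = 34.857689
  t = 5.0000: CF_t = 40.000000, DF = 0.841973, PV = 33.678927
  t = 6.0000: CF_t = 40.000000, DF = 0.813501, PV = 32.540026
  t = 7.0000: CF_t = 1040.000000, DF = 0.785991, PV = 817.430599
Price P = sum_t PV_t = 1030.572720


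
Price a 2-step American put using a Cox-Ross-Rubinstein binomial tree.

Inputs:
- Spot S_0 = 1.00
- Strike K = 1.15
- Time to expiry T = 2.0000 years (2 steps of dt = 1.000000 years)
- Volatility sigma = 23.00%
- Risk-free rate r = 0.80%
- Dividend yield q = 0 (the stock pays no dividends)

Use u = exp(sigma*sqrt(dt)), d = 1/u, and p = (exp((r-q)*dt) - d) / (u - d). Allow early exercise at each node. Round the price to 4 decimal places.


dt = T/N = 1.000000
u = exp(sigma*sqrt(dt)) = 1.258600; d = 1/u = 0.794534
p = (exp((r-q)*dt) - d) / (u - d) = 0.460060
Discount per step: exp(-r*dt) = 0.992032
Stock lattice S(k, i) with i counting down-moves:
  k=0: S(0,0) = 1.0000
  k=1: S(1,0) = 1.2586; S(1,1) = 0.7945
  k=2: S(2,0) = 1.5841; S(2,1) = 1.0000; S(2,2) = 0.6313
Terminal payoffs V(N, i) = max(K - S_T, 0):
  V(2,0) = 0.000000; V(2,1) = 0.150000; V(2,2) = 0.518716
Backward induction: V(k, i) = exp(-r*dt) * [p * V(k+1, i) + (1-p) * V(k+1, i+1)]; then take max(V_cont, immediate exercise) for American.
  V(1,0) = exp(-r*dt) * [p*0.000000 + (1-p)*0.150000] = 0.080346; exercise = 0.000000; V(1,0) = max -> 0.080346
  V(1,1) = exp(-r*dt) * [p*0.150000 + (1-p)*0.518716] = 0.346303; exercise = 0.355466; V(1,1) = max -> 0.355466
  V(0,0) = exp(-r*dt) * [p*0.080346 + (1-p)*0.355466] = 0.227070; exercise = 0.150000; V(0,0) = max -> 0.227070

Answer: Price = V(0,0) = 0.2271


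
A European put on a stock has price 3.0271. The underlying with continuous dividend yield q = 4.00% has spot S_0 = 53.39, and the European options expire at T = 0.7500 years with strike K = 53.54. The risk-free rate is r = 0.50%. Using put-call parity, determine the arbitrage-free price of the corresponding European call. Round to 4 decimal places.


Answer: Call price = 1.4996

Derivation:
Put-call parity: C - P = S_0 * exp(-qT) - K * exp(-rT).
S_0 * exp(-qT) = 53.3900 * 0.97044553 = 51.81208704
K * exp(-rT) = 53.5400 * 0.99625702 = 53.33960098
C = P + S*exp(-qT) - K*exp(-rT)
C = 3.0271 + 51.81208704 - 53.33960098 = 1.4996


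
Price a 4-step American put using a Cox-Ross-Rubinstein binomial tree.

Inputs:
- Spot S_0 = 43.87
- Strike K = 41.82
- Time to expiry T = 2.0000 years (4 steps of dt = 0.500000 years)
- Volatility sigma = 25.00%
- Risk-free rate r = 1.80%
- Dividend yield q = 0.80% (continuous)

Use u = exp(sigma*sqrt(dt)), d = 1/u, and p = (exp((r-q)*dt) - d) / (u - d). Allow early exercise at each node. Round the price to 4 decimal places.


dt = T/N = 0.500000
u = exp(sigma*sqrt(dt)) = 1.193365; d = 1/u = 0.837967
p = (exp((r-q)*dt) - d) / (u - d) = 0.470025
Discount per step: exp(-r*dt) = 0.991040
Stock lattice S(k, i) with i counting down-moves:
  k=0: S(0,0) = 43.8700
  k=1: S(1,0) = 52.3529; S(1,1) = 36.7616
  k=2: S(2,0) = 62.4761; S(2,1) = 43.8700; S(2,2) = 30.8050
  k=3: S(3,0) = 74.5568; S(3,1) = 52.3529; S(3,2) = 36.7616; S(3,3) = 25.8136
  k=4: S(4,0) = 88.9734; S(4,1) = 62.4761; S(4,2) = 43.8700; S(4,3) = 30.8050; S(4,4) = 21.6309
Terminal payoffs V(N, i) = max(K - S_T, 0):
  V(4,0) = 0.000000; V(4,1) = 0.000000; V(4,2) = 0.000000; V(4,3) = 11.014990; V(4,4) = 20.189077
Backward induction: V(k, i) = exp(-r*dt) * [p * V(k+1, i) + (1-p) * V(k+1, i+1)]; then take max(V_cont, immediate exercise) for American.
  V(3,0) = exp(-r*dt) * [p*0.000000 + (1-p)*0.000000] = 0.000000; exercise = 0.000000; V(3,0) = max -> 0.000000
  V(3,1) = exp(-r*dt) * [p*0.000000 + (1-p)*0.000000] = 0.000000; exercise = 0.000000; V(3,1) = max -> 0.000000
  V(3,2) = exp(-r*dt) * [p*0.000000 + (1-p)*11.014990] = 5.785371; exercise = 5.058393; V(3,2) = max -> 5.785371
  V(3,3) = exp(-r*dt) * [p*11.014990 + (1-p)*20.189077] = 15.734779; exercise = 16.006422; V(3,3) = max -> 16.006422
  V(2,0) = exp(-r*dt) * [p*0.000000 + (1-p)*0.000000] = 0.000000; exercise = 0.000000; V(2,0) = max -> 0.000000
  V(2,1) = exp(-r*dt) * [p*0.000000 + (1-p)*5.785371] = 3.038634; exercise = 0.000000; V(2,1) = max -> 3.038634
  V(2,2) = exp(-r*dt) * [p*5.785371 + (1-p)*16.006422] = 11.101909; exercise = 11.014990; V(2,2) = max -> 11.101909
  V(1,0) = exp(-r*dt) * [p*0.000000 + (1-p)*3.038634] = 1.595973; exercise = 0.000000; V(1,0) = max -> 1.595973
  V(1,1) = exp(-r*dt) * [p*3.038634 + (1-p)*11.101909] = 7.246459; exercise = 5.058393; V(1,1) = max -> 7.246459
  V(0,0) = exp(-r*dt) * [p*1.595973 + (1-p)*7.246459] = 4.549462; exercise = 0.000000; V(0,0) = max -> 4.549462

Answer: Price = V(0,0) = 4.5495


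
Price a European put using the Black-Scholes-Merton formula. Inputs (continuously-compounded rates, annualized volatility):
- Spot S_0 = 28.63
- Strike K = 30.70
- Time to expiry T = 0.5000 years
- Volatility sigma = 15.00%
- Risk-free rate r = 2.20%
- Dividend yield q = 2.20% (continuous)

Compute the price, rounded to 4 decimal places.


Answer: Price = 2.5237

Derivation:
d1 = (ln(S/K) + (r - q + 0.5*sigma^2) * T) / (sigma * sqrt(T)) = -0.60511875
d2 = d1 - sigma * sqrt(T) = -0.71118476
exp(-rT) = 0.98906028; exp(-qT) = 0.98906028
P = K * exp(-rT) * N(-d2) - S_0 * exp(-qT) * N(-d1)
N(-d1) = 0.72744995; N(-d2) = 0.76151513
P = 30.7000 * 0.98906028 * 0.76151513 - 28.6300 * 0.98906028 * 0.72744995 = 2.5237


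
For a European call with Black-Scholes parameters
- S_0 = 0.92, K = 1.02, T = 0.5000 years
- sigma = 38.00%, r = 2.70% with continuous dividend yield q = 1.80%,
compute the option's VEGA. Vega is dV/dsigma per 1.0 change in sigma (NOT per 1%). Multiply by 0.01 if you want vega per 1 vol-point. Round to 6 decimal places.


d1 = -0.2329144097; d2 = -0.5016149865
phi(d1) = 0.3882665874; exp(-qT) = 0.9910403788; exp(-rT) = 0.9865907163
Vega = S * exp(-qT) * phi(d1) * sqrt(T) = 0.9200 * 0.9910403788 * 0.3882665874 * 0.7071067812 = 0.250319

Answer: Vega = 0.250319


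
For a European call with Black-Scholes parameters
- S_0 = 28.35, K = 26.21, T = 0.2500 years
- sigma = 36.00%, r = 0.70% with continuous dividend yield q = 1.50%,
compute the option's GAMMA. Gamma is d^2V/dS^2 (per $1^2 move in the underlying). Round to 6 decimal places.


Answer: Gamma = 0.068215

Derivation:
d1 = 0.5149222935; d2 = 0.3349222935
phi(d1) = 0.3494093864; exp(-qT) = 0.9962570225; exp(-rT) = 0.9982515304
Gamma = exp(-qT) * phi(d1) / (S * sigma * sqrt(T)) = 0.9962570225 * 0.3494093864 / (28.3500 * 0.3600 * 0.5000000000) = 0.068215


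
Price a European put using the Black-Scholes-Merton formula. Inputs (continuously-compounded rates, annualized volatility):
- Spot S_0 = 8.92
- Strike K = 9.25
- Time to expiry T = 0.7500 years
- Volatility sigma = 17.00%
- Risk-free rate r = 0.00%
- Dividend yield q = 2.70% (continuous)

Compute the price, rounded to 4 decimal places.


d1 = (ln(S/K) + (r - q + 0.5*sigma^2) * T) / (sigma * sqrt(T)) = -0.31068308
d2 = d1 - sigma * sqrt(T) = -0.45790740
exp(-rT) = 1.00000000; exp(-qT) = 0.97995365
P = K * exp(-rT) * N(-d2) - S_0 * exp(-qT) * N(-d1)
N(-d1) = 0.62197922; N(-d2) = 0.67649051
P = 9.2500 * 1.00000000 * 0.67649051 - 8.9200 * 0.97995365 * 0.62197922 = 0.8207

Answer: Price = 0.8207


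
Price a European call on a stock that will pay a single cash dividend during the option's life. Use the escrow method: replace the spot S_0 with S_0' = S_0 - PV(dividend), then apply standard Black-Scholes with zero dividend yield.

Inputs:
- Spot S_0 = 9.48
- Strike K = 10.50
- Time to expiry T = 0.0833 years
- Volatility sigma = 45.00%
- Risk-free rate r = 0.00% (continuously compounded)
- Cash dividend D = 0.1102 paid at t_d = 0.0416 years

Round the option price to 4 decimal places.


PV(D) = D * exp(-r * t_d) = 0.1102 * 1.00000000 = 0.11020000
S_0' = S_0 - PV(D) = 9.4800 - 0.11020000 = 9.36980000
d1 = (ln(S_0'/K) + (r + sigma^2/2)*T) / (sigma*sqrt(T)) = -0.81191211
d2 = d1 - sigma*sqrt(T) = -0.94178994
exp(-rT) = 1.00000000
N(d1) = 0.20842103; N(d2) = 0.17315010
C = S_0' * N(d1) - K * exp(-rT) * N(d2) = 9.36980000 * 0.20842103 - 10.5000 * 1.00000000 * 0.17315010 = 0.1348

Answer: Price = 0.1348


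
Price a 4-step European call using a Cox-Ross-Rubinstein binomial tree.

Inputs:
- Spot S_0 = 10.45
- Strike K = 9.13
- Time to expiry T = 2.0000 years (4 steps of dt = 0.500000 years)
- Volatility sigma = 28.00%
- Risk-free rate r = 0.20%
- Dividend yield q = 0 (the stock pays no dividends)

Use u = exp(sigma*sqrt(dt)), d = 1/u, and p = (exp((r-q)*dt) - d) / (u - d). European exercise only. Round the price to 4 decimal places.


Answer: Price = V(0,0) = 2.3670

Derivation:
dt = T/N = 0.500000
u = exp(sigma*sqrt(dt)) = 1.218950; d = 1/u = 0.820378
p = (exp((r-q)*dt) - d) / (u - d) = 0.453174
Discount per step: exp(-r*dt) = 0.999000
Stock lattice S(k, i) with i counting down-moves:
  k=0: S(0,0) = 10.4500
  k=1: S(1,0) = 12.7380; S(1,1) = 8.5730
  k=2: S(2,0) = 15.5270; S(2,1) = 10.4500; S(2,2) = 7.0331
  k=3: S(3,0) = 18.9267; S(3,1) = 12.7380; S(3,2) = 8.5730; S(3,3) = 5.7698
  k=4: S(4,0) = 23.0707; S(4,1) = 15.5270; S(4,2) = 10.4500; S(4,3) = 7.0331; S(4,4) = 4.7334
Terminal payoffs V(N, i) = max(S_T - K, 0):
  V(4,0) = 13.940658; V(4,1) = 6.397021; V(4,2) = 1.320000; V(4,3) = 0.000000; V(4,4) = 0.000000
Backward induction: V(k, i) = exp(-r*dt) * [p * V(k+1, i) + (1-p) * V(k+1, i+1)].
  V(3,0) = exp(-r*dt) * [p*13.940658 + (1-p)*6.397021] = 9.805789
  V(3,1) = exp(-r*dt) * [p*6.397021 + (1-p)*1.320000] = 3.617154
  V(3,2) = exp(-r*dt) * [p*1.320000 + (1-p)*0.000000] = 0.597592
  V(3,3) = exp(-r*dt) * [p*0.000000 + (1-p)*0.000000] = 0.000000
  V(2,0) = exp(-r*dt) * [p*9.805789 + (1-p)*3.617154] = 6.415262
  V(2,1) = exp(-r*dt) * [p*3.617154 + (1-p)*0.597592] = 1.964013
  V(2,2) = exp(-r*dt) * [p*0.597592 + (1-p)*0.000000] = 0.270542
  V(1,0) = exp(-r*dt) * [p*6.415262 + (1-p)*1.964013] = 3.977223
  V(1,1) = exp(-r*dt) * [p*1.964013 + (1-p)*0.270542] = 1.036941
  V(0,0) = exp(-r*dt) * [p*3.977223 + (1-p)*1.036941] = 2.367032


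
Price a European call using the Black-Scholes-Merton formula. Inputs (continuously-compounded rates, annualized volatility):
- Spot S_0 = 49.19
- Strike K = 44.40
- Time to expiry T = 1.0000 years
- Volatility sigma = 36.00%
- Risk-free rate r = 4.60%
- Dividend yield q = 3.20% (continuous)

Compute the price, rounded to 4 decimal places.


Answer: Price = 9.3793

Derivation:
d1 = (ln(S/K) + (r - q + 0.5*sigma^2) * T) / (sigma * sqrt(T)) = 0.50347467
d2 = d1 - sigma * sqrt(T) = 0.14347467
exp(-rT) = 0.95504196; exp(-qT) = 0.96850658
C = S_0 * exp(-qT) * N(d1) - K * exp(-rT) * N(d2)
N(d1) = 0.69268471; N(d2) = 0.55704234
C = 49.1900 * 0.96850658 * 0.69268471 - 44.4000 * 0.95504196 * 0.55704234 = 9.3793


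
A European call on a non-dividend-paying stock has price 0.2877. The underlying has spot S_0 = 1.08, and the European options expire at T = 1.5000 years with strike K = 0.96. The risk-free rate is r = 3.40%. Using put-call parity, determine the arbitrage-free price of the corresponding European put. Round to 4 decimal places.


Answer: Put price = 0.1200

Derivation:
Put-call parity: C - P = S_0 * exp(-qT) - K * exp(-rT).
S_0 * exp(-qT) = 1.0800 * 1.00000000 = 1.08000000
K * exp(-rT) = 0.9600 * 0.95027867 = 0.91226752
P = C - S*exp(-qT) + K*exp(-rT)
P = 0.2877 - 1.08000000 + 0.91226752 = 0.1200


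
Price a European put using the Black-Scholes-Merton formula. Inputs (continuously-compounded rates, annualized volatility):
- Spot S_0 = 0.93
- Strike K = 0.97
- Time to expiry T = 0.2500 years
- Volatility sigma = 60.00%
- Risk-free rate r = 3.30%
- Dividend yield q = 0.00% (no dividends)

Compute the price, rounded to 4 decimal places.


Answer: Price = 0.1295

Derivation:
d1 = (ln(S/K) + (r - q + 0.5*sigma^2) * T) / (sigma * sqrt(T)) = 0.03712838
d2 = d1 - sigma * sqrt(T) = -0.26287162
exp(-rT) = 0.99178394; exp(-qT) = 1.00000000
P = K * exp(-rT) * N(-d2) - S_0 * exp(-qT) * N(-d1)
N(-d1) = 0.48519132; N(-d2) = 0.60367523
P = 0.9700 * 0.99178394 * 0.60367523 - 0.9300 * 1.00000000 * 0.48519132 = 0.1295


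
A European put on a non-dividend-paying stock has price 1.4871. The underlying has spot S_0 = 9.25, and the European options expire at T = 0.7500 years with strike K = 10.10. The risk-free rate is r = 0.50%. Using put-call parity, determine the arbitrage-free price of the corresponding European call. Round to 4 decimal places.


Answer: Call price = 0.6749

Derivation:
Put-call parity: C - P = S_0 * exp(-qT) - K * exp(-rT).
S_0 * exp(-qT) = 9.2500 * 1.00000000 = 9.25000000
K * exp(-rT) = 10.1000 * 0.99625702 = 10.06219593
C = P + S*exp(-qT) - K*exp(-rT)
C = 1.4871 + 9.25000000 - 10.06219593 = 0.6749


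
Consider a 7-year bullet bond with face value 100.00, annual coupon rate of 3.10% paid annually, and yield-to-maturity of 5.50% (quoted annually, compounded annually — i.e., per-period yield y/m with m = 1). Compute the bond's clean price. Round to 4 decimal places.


Coupon per period c = face * coupon_rate / m = 3.100000
Periods per year m = 1; per-period yield y/m = 0.055000
Number of cashflows N = 7
Cashflows (t years, CF_t, discount factor 1/(1+y/m)^(m*t), PV):
  t = 1.0000: CF_t = 3.100000, DF = 0.947867, PV = 2.938389
  t = 2.0000: CF_t = 3.100000, DF = 0.898452, PV = 2.785202
  t = 3.0000: CF_t = 3.100000, DF = 0.851614, PV = 2.640002
  t = 4.0000: CF_t = 3.100000, DF = 0.807217, PV = 2.502372
  t = 5.0000: CF_t = 3.100000, DF = 0.765134, PV = 2.371916
  t = 6.0000: CF_t = 3.100000, DF = 0.725246, PV = 2.248262
  t = 7.0000: CF_t = 103.100000, DF = 0.687437, PV = 70.874735
Price P = sum_t PV_t = 86.360879

Answer: Price = 86.3609


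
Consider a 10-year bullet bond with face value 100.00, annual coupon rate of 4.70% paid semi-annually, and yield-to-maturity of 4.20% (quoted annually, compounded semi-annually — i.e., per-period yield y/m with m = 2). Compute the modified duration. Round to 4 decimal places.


Coupon per period c = face * coupon_rate / m = 2.350000
Periods per year m = 2; per-period yield y/m = 0.021000
Number of cashflows N = 20
Cashflows (t years, CF_t, discount factor 1/(1+y/m)^(m*t), PV):
  t = 0.5000: CF_t = 2.350000, DF = 0.979432, PV = 2.301665
  t = 1.0000: CF_t = 2.350000, DF = 0.959287, PV = 2.254324
  t = 1.5000: CF_t = 2.350000, DF = 0.939556, PV = 2.207957
  t = 2.0000: CF_t = 2.350000, DF = 0.920231, PV = 2.162544
  t = 2.5000: CF_t = 2.350000, DF = 0.901304, PV = 2.118064
  t = 3.0000: CF_t = 2.350000, DF = 0.882766, PV = 2.074500
  t = 3.5000: CF_t = 2.350000, DF = 0.864609, PV = 2.031831
  t = 4.0000: CF_t = 2.350000, DF = 0.846826, PV = 1.990041
  t = 4.5000: CF_t = 2.350000, DF = 0.829408, PV = 1.949109
  t = 5.0000: CF_t = 2.350000, DF = 0.812349, PV = 1.909020
  t = 5.5000: CF_t = 2.350000, DF = 0.795640, PV = 1.869755
  t = 6.0000: CF_t = 2.350000, DF = 0.779276, PV = 1.831298
  t = 6.5000: CF_t = 2.350000, DF = 0.763247, PV = 1.793631
  t = 7.0000: CF_t = 2.350000, DF = 0.747549, PV = 1.756740
  t = 7.5000: CF_t = 2.350000, DF = 0.732173, PV = 1.720607
  t = 8.0000: CF_t = 2.350000, DF = 0.717114, PV = 1.685218
  t = 8.5000: CF_t = 2.350000, DF = 0.702364, PV = 1.650556
  t = 9.0000: CF_t = 2.350000, DF = 0.687918, PV = 1.616607
  t = 9.5000: CF_t = 2.350000, DF = 0.673769, PV = 1.583357
  t = 10.0000: CF_t = 102.350000, DF = 0.659911, PV = 67.541858
Price P = sum_t PV_t = 104.048682
First compute Macaulay numerator sum_t t * PV_t:
  t * PV_t at t = 0.5000: 1.150833
  t * PV_t at t = 1.0000: 2.254324
  t * PV_t at t = 1.5000: 3.311936
  t * PV_t at t = 2.0000: 4.325087
  t * PV_t at t = 2.5000: 5.295161
  t * PV_t at t = 3.0000: 6.223500
  t * PV_t at t = 3.5000: 7.111410
  t * PV_t at t = 4.0000: 7.960162
  t * PV_t at t = 4.5000: 8.770992
  t * PV_t at t = 5.0000: 9.545099
  t * PV_t at t = 5.5000: 10.283652
  t * PV_t at t = 6.0000: 10.987786
  t * PV_t at t = 6.5000: 11.658605
  t * PV_t at t = 7.0000: 12.297180
  t * PV_t at t = 7.5000: 12.904554
  t * PV_t at t = 8.0000: 13.481741
  t * PV_t at t = 8.5000: 14.029725
  t * PV_t at t = 9.0000: 14.549465
  t * PV_t at t = 9.5000: 15.041889
  t * PV_t at t = 10.0000: 675.418583
Macaulay duration D = 846.601682 / 104.048682 = 8.136592
Modified duration = D / (1 + y/m) = 8.136592 / (1 + 0.021000) = 7.969238

Answer: Modified duration = 7.9692


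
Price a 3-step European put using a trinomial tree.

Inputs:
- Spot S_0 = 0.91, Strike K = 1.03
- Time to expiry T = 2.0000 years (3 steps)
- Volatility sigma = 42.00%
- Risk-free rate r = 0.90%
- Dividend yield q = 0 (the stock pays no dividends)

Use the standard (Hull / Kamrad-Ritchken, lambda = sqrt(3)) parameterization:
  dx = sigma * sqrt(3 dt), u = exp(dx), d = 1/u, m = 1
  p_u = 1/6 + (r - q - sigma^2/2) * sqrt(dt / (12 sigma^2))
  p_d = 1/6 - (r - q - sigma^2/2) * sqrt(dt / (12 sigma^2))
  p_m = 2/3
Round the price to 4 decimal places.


Answer: Price = V(0,0) = 0.2754

Derivation:
dt = T/N = 0.666667; dx = sigma*sqrt(3*dt) = 0.593970
u = exp(dx) = 1.811164; d = 1/u = 0.552131
p_u = 0.122220, p_m = 0.666667, p_d = 0.211113
Discount per step: exp(-r*dt) = 0.994018
Stock lattice S(k, j) with j the centered position index:
  k=0: S(0,+0) = 0.9100
  k=1: S(1,-1) = 0.5024; S(1,+0) = 0.9100; S(1,+1) = 1.6482
  k=2: S(2,-2) = 0.2774; S(2,-1) = 0.5024; S(2,+0) = 0.9100; S(2,+1) = 1.6482; S(2,+2) = 2.9851
  k=3: S(3,-3) = 0.1532; S(3,-2) = 0.2774; S(3,-1) = 0.5024; S(3,+0) = 0.9100; S(3,+1) = 1.6482; S(3,+2) = 2.9851; S(3,+3) = 5.4065
Terminal payoffs V(N, j) = max(K - S_T, 0):
  V(3,-3) = 0.876832; V(3,-2) = 0.752588; V(3,-1) = 0.527561; V(3,+0) = 0.120000; V(3,+1) = 0.000000; V(3,+2) = 0.000000; V(3,+3) = 0.000000
Backward induction: V(k, j) = exp(-r*dt) * [p_u * V(k+1, j+1) + p_m * V(k+1, j) + p_d * V(k+1, j-1)]
  V(2,-2) = exp(-r*dt) * [p_u*0.527561 + p_m*0.752588 + p_d*0.876832] = 0.746820
  V(2,-1) = exp(-r*dt) * [p_u*0.120000 + p_m*0.527561 + p_d*0.752588] = 0.522113
  V(2,+0) = exp(-r*dt) * [p_u*0.000000 + p_m*0.120000 + p_d*0.527561] = 0.190230
  V(2,+1) = exp(-r*dt) * [p_u*0.000000 + p_m*0.000000 + p_d*0.120000] = 0.025182
  V(2,+2) = exp(-r*dt) * [p_u*0.000000 + p_m*0.000000 + p_d*0.000000] = 0.000000
  V(1,-1) = exp(-r*dt) * [p_u*0.190230 + p_m*0.522113 + p_d*0.746820] = 0.525824
  V(1,+0) = exp(-r*dt) * [p_u*0.025182 + p_m*0.190230 + p_d*0.522113] = 0.238687
  V(1,+1) = exp(-r*dt) * [p_u*0.000000 + p_m*0.025182 + p_d*0.190230] = 0.056608
  V(0,+0) = exp(-r*dt) * [p_u*0.056608 + p_m*0.238687 + p_d*0.525824] = 0.275394


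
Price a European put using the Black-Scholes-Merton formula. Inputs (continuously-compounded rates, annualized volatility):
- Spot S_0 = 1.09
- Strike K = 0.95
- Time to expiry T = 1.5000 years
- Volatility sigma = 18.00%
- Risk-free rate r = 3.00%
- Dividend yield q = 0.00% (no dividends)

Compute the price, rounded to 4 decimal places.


Answer: Price = 0.0250

Derivation:
d1 = (ln(S/K) + (r - q + 0.5*sigma^2) * T) / (sigma * sqrt(T)) = 0.93793226
d2 = d1 - sigma * sqrt(T) = 0.71747818
exp(-rT) = 0.95599748; exp(-qT) = 1.00000000
P = K * exp(-rT) * N(-d2) - S_0 * exp(-qT) * N(-d1)
N(-d1) = 0.17413961; N(-d2) = 0.23653955
P = 0.9500 * 0.95599748 * 0.23653955 - 1.0900 * 1.00000000 * 0.17413961 = 0.0250


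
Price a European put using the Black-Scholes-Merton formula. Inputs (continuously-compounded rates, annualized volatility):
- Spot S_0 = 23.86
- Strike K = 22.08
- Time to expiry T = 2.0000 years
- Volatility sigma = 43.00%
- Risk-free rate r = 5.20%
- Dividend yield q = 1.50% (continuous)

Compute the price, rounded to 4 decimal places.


Answer: Price = 3.6689

Derivation:
d1 = (ln(S/K) + (r - q + 0.5*sigma^2) * T) / (sigma * sqrt(T)) = 0.55323902
d2 = d1 - sigma * sqrt(T) = -0.05487281
exp(-rT) = 0.90122530; exp(-qT) = 0.97044553
P = K * exp(-rT) * N(-d2) - S_0 * exp(-qT) * N(-d1)
N(-d1) = 0.29004987; N(-d2) = 0.52188010
P = 22.0800 * 0.90122530 * 0.52188010 - 23.8600 * 0.97044553 * 0.29004987 = 3.6689


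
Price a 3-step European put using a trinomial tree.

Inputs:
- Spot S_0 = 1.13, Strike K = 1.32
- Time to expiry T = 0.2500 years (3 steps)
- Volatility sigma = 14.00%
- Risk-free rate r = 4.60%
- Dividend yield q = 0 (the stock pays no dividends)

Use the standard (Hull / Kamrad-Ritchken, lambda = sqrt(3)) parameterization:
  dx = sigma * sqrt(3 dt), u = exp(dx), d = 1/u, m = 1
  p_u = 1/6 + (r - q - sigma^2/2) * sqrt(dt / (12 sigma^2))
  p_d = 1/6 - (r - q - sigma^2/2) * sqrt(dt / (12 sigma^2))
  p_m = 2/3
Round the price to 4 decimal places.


dt = T/N = 0.083333; dx = sigma*sqrt(3*dt) = 0.070000
u = exp(dx) = 1.072508; d = 1/u = 0.932394
p_u = 0.188214, p_m = 0.666667, p_d = 0.145119
Discount per step: exp(-r*dt) = 0.996174
Stock lattice S(k, j) with j the centered position index:
  k=0: S(0,+0) = 1.1300
  k=1: S(1,-1) = 1.0536; S(1,+0) = 1.1300; S(1,+1) = 1.2119
  k=2: S(2,-2) = 0.9824; S(2,-1) = 1.0536; S(2,+0) = 1.1300; S(2,+1) = 1.2119; S(2,+2) = 1.2998
  k=3: S(3,-3) = 0.9160; S(3,-2) = 0.9824; S(3,-1) = 1.0536; S(3,+0) = 1.1300; S(3,+1) = 1.2119; S(3,+2) = 1.2998; S(3,+3) = 1.3941
Terminal payoffs V(N, j) = max(K - S_T, 0):
  V(3,-3) = 0.404040; V(3,-2) = 0.337625; V(3,-1) = 0.266395; V(3,+0) = 0.190000; V(3,+1) = 0.108066; V(3,+2) = 0.020191; V(3,+3) = 0.000000
Backward induction: V(k, j) = exp(-r*dt) * [p_u * V(k+1, j+1) + p_m * V(k+1, j) + p_d * V(k+1, j-1)]
  V(2,-2) = exp(-r*dt) * [p_u*0.266395 + p_m*0.337625 + p_d*0.404040] = 0.332579
  V(2,-1) = exp(-r*dt) * [p_u*0.190000 + p_m*0.266395 + p_d*0.337625] = 0.261349
  V(2,+0) = exp(-r*dt) * [p_u*0.108066 + p_m*0.190000 + p_d*0.266395] = 0.184955
  V(2,+1) = exp(-r*dt) * [p_u*0.020191 + p_m*0.108066 + p_d*0.190000] = 0.103021
  V(2,+2) = exp(-r*dt) * [p_u*0.000000 + p_m*0.020191 + p_d*0.108066] = 0.029031
  V(1,-1) = exp(-r*dt) * [p_u*0.184955 + p_m*0.261349 + p_d*0.332579] = 0.256323
  V(1,+0) = exp(-r*dt) * [p_u*0.103021 + p_m*0.184955 + p_d*0.261349] = 0.179929
  V(1,+1) = exp(-r*dt) * [p_u*0.029031 + p_m*0.103021 + p_d*0.184955] = 0.100599
  V(0,+0) = exp(-r*dt) * [p_u*0.100599 + p_m*0.179929 + p_d*0.256323] = 0.175410

Answer: Price = V(0,0) = 0.1754


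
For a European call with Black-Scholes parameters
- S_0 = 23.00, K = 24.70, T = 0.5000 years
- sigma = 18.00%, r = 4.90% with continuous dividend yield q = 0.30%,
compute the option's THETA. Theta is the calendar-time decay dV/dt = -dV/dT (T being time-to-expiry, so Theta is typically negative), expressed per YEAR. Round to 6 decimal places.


Answer: Theta = -1.471784

Derivation:
d1 = -0.3159119573; d2 = -0.4431911779
phi(d1) = 0.3795235170; exp(-qT) = 0.9985011244; exp(-rT) = 0.9757976889
Theta = -S*exp(-qT)*phi(d1)*sigma/(2*sqrt(T)) - r*K*exp(-rT)*N(d2) + q*S*exp(-qT)*N(d1)
N(d1) = 0.3760346679; N(d2) = 0.3288137297; sqrt(T) = 0.7071067812
Term 1 = -23.0000 * 0.9985011244 * 0.3795235170 * 0.1800 / (2 * 0.7071067812) = -1.1093602322
Term 2 = -0.0490 * 24.7000 * 0.9757976889 * 0.3288137297 = -0.3883316265
Term 3 = 0.0030 * 23.0000 * 0.9985011244 * 0.3760346679 = 0.0259075017
Theta = -1.1093602322 + (-0.3883316265) + (0.0259075017) = -1.471784


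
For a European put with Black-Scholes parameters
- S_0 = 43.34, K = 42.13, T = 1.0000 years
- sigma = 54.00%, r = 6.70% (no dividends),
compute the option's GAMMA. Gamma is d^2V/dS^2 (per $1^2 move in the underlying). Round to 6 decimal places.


d1 = 0.4465109632; d2 = -0.0934890368
phi(d1) = 0.3610912605; exp(-qT) = 1.0000000000; exp(-rT) = 0.9351952013
Gamma = exp(-qT) * phi(d1) / (S * sigma * sqrt(T)) = 1.0000000000 * 0.3610912605 / (43.3400 * 0.5400 * 1.0000000000) = 0.015429

Answer: Gamma = 0.015429


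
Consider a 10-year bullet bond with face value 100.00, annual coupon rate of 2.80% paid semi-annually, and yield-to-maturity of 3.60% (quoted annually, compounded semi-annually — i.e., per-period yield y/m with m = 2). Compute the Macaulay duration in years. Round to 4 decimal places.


Answer: Macaulay duration = 8.7381 years

Derivation:
Coupon per period c = face * coupon_rate / m = 1.400000
Periods per year m = 2; per-period yield y/m = 0.018000
Number of cashflows N = 20
Cashflows (t years, CF_t, discount factor 1/(1+y/m)^(m*t), PV):
  t = 0.5000: CF_t = 1.400000, DF = 0.982318, PV = 1.375246
  t = 1.0000: CF_t = 1.400000, DF = 0.964949, PV = 1.350929
  t = 1.5000: CF_t = 1.400000, DF = 0.947887, PV = 1.327042
  t = 2.0000: CF_t = 1.400000, DF = 0.931127, PV = 1.303578
  t = 2.5000: CF_t = 1.400000, DF = 0.914663, PV = 1.280528
  t = 3.0000: CF_t = 1.400000, DF = 0.898490, PV = 1.257886
  t = 3.5000: CF_t = 1.400000, DF = 0.882603, PV = 1.235645
  t = 4.0000: CF_t = 1.400000, DF = 0.866997, PV = 1.213796
  t = 4.5000: CF_t = 1.400000, DF = 0.851667, PV = 1.192334
  t = 5.0000: CF_t = 1.400000, DF = 0.836608, PV = 1.171252
  t = 5.5000: CF_t = 1.400000, DF = 0.821816, PV = 1.150542
  t = 6.0000: CF_t = 1.400000, DF = 0.807285, PV = 1.130198
  t = 6.5000: CF_t = 1.400000, DF = 0.793010, PV = 1.110215
  t = 7.0000: CF_t = 1.400000, DF = 0.778989, PV = 1.090584
  t = 7.5000: CF_t = 1.400000, DF = 0.765215, PV = 1.071301
  t = 8.0000: CF_t = 1.400000, DF = 0.751684, PV = 1.052358
  t = 8.5000: CF_t = 1.400000, DF = 0.738393, PV = 1.033751
  t = 9.0000: CF_t = 1.400000, DF = 0.725337, PV = 1.015472
  t = 9.5000: CF_t = 1.400000, DF = 0.712512, PV = 0.997517
  t = 10.0000: CF_t = 101.400000, DF = 0.699914, PV = 70.971240
Price P = sum_t PV_t = 93.331414
Macaulay numerator sum_t t * PV_t:
  t * PV_t at t = 0.5000: 0.687623
  t * PV_t at t = 1.0000: 1.350929
  t * PV_t at t = 1.5000: 1.990563
  t * PV_t at t = 2.0000: 2.607155
  t * PV_t at t = 2.5000: 3.201320
  t * PV_t at t = 3.0000: 3.773659
  t * PV_t at t = 3.5000: 4.324756
  t * PV_t at t = 4.0000: 4.855185
  t * PV_t at t = 4.5000: 5.365504
  t * PV_t at t = 5.0000: 5.856259
  t * PV_t at t = 5.5000: 6.327981
  t * PV_t at t = 6.0000: 6.781191
  t * PV_t at t = 6.5000: 7.216395
  t * PV_t at t = 7.0000: 7.634088
  t * PV_t at t = 7.5000: 8.034755
  t * PV_t at t = 8.0000: 8.418866
  t * PV_t at t = 8.5000: 8.786881
  t * PV_t at t = 9.0000: 9.139250
  t * PV_t at t = 9.5000: 9.476410
  t * PV_t at t = 10.0000: 709.712403
Macaulay duration D = (sum_t t * PV_t) / P = 815.541173 / 93.331414 = 8.738121


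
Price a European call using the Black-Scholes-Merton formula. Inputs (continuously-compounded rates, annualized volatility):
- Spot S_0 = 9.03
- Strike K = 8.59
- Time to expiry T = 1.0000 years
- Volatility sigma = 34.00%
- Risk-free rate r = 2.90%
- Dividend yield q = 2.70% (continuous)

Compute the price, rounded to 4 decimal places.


Answer: Price = 1.3923

Derivation:
d1 = (ln(S/K) + (r - q + 0.5*sigma^2) * T) / (sigma * sqrt(T)) = 0.32280480
d2 = d1 - sigma * sqrt(T) = -0.01719520
exp(-rT) = 0.97141646; exp(-qT) = 0.97336124
C = S_0 * exp(-qT) * N(d1) - K * exp(-rT) * N(d2)
N(d1) = 0.62657846; N(d2) = 0.49314045
C = 9.0300 * 0.97336124 * 0.62657846 - 8.5900 * 0.97141646 * 0.49314045 = 1.3923


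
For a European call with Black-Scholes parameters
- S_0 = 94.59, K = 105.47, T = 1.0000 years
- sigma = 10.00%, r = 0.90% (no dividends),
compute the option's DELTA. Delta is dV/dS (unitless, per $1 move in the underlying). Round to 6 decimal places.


d1 = -0.9487479006; d2 = -1.0487479006
phi(d1) = 0.2543612387; exp(-qT) = 1.0000000000; exp(-rT) = 0.9910403788
N(d1) = 0.1713744227
Delta = exp(-qT) * N(d1) = 1.0000000000 * 0.1713744227 = 0.171374

Answer: Delta = 0.171374


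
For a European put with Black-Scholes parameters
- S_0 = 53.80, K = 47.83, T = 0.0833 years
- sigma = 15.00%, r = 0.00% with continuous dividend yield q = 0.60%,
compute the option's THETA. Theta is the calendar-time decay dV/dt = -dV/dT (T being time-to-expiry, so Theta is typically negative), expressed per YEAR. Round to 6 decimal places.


d1 = 2.7269720401; d2 = 2.6836794311
phi(d1) = 0.0096854862; exp(-qT) = 0.9995003249; exp(-rT) = 1.0000000000
Theta = -S*exp(-qT)*phi(d1)*sigma/(2*sqrt(T)) + r*K*exp(-rT)*N(-d2) - q*S*exp(-qT)*N(-d1)
N(-d1) = 0.0031959227; N(-d2) = 0.0036408445; sqrt(T) = 0.2886173938
Term 1 = -53.8000 * 0.9995003249 * 0.0096854862 * 0.1500 / (2 * 0.2886173938) = -0.1353397608
Term 2 = 0.0000 * 47.8300 * 1.0000000000 * 0.0036408445 = 0.0000000000
Term 3 = -0.0060 * 53.8000 * 0.9995003249 * 0.0031959227 = -0.0010311284
Theta = -0.1353397608 + (0.0000000000) + (-0.0010311284) = -0.136371

Answer: Theta = -0.136371


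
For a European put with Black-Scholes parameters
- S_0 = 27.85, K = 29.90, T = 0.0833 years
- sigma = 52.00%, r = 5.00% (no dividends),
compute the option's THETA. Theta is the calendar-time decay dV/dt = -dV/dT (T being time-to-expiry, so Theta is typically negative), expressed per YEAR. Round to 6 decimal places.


Answer: Theta = -8.304983

Derivation:
d1 = -0.3704555369; d2 = -0.5205365817
phi(d1) = 0.3724854935; exp(-qT) = 1.0000000000; exp(-rT) = 0.9958436616
Theta = -S*exp(-qT)*phi(d1)*sigma/(2*sqrt(T)) + r*K*exp(-rT)*N(-d2) - q*S*exp(-qT)*N(-d1)
N(-d1) = 0.6444784500; N(-d2) = 0.6986551811; sqrt(T) = 0.2886173938
Term 1 = -27.8500 * 1.0000000000 * 0.3724854935 * 0.5200 / (2 * 0.2886173938) = -9.3451313620
Term 2 = 0.0500 * 29.9000 * 0.9958436616 * 0.6986551811 = 1.0401482439
Term 3 = 0 (no dividend yield, q = 0)
Theta = -9.3451313620 + (1.0401482439) + (0.0000000000) = -8.304983


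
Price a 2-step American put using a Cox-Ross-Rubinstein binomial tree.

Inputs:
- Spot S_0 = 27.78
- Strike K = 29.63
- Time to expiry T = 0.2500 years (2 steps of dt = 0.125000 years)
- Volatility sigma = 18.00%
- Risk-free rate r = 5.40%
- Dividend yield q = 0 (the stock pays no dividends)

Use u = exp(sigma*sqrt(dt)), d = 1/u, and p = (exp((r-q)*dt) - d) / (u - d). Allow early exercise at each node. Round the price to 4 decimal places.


dt = T/N = 0.125000
u = exp(sigma*sqrt(dt)) = 1.065708; d = 1/u = 0.938343
p = (exp((r-q)*dt) - d) / (u - d) = 0.537272
Discount per step: exp(-r*dt) = 0.993273
Stock lattice S(k, i) with i counting down-moves:
  k=0: S(0,0) = 27.7800
  k=1: S(1,0) = 29.6054; S(1,1) = 26.0672
  k=2: S(2,0) = 31.5507; S(2,1) = 27.7800; S(2,2) = 24.4600
Terminal payoffs V(N, i) = max(K - S_T, 0):
  V(2,0) = 0.000000; V(2,1) = 1.850000; V(2,2) = 5.170049
Backward induction: V(k, i) = exp(-r*dt) * [p * V(k+1, i) + (1-p) * V(k+1, i+1)]; then take max(V_cont, immediate exercise) for American.
  V(1,0) = exp(-r*dt) * [p*0.000000 + (1-p)*1.850000] = 0.850288; exercise = 0.024625; V(1,0) = max -> 0.850288
  V(1,1) = exp(-r*dt) * [p*1.850000 + (1-p)*5.170049] = 3.363499; exercise = 3.562828; V(1,1) = max -> 3.562828
  V(0,0) = exp(-r*dt) * [p*0.850288 + (1-p)*3.562828] = 2.091293; exercise = 1.850000; V(0,0) = max -> 2.091293

Answer: Price = V(0,0) = 2.0913


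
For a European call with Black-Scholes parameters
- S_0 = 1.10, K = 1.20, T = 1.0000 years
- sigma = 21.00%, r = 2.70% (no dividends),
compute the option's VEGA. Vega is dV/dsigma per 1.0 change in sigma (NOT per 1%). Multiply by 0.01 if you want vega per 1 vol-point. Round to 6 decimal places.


Answer: Vega = 0.431725

Derivation:
d1 = -0.1807684619; d2 = -0.3907684619
phi(d1) = 0.3924770748; exp(-qT) = 1.0000000000; exp(-rT) = 0.9733612415
Vega = S * exp(-qT) * phi(d1) * sqrt(T) = 1.1000 * 1.0000000000 * 0.3924770748 * 1.0000000000 = 0.431725


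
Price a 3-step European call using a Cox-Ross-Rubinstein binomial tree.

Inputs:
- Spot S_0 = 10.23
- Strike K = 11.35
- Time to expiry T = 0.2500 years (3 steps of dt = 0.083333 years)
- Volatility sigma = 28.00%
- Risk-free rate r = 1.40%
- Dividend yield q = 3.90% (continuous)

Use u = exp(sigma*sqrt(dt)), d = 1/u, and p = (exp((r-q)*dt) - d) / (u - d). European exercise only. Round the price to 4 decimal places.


dt = T/N = 0.083333
u = exp(sigma*sqrt(dt)) = 1.084186; d = 1/u = 0.922351
p = (exp((r-q)*dt) - d) / (u - d) = 0.466944
Discount per step: exp(-r*dt) = 0.998834
Stock lattice S(k, i) with i counting down-moves:
  k=0: S(0,0) = 10.2300
  k=1: S(1,0) = 11.0912; S(1,1) = 9.4357
  k=2: S(2,0) = 12.0249; S(2,1) = 10.2300; S(2,2) = 8.7030
  k=3: S(3,0) = 13.0373; S(3,1) = 11.0912; S(3,2) = 9.4357; S(3,3) = 8.0272
Terminal payoffs V(N, i) = max(S_T - K, 0):
  V(3,0) = 1.687264; V(3,1) = 0.000000; V(3,2) = 0.000000; V(3,3) = 0.000000
Backward induction: V(k, i) = exp(-r*dt) * [p * V(k+1, i) + (1-p) * V(k+1, i+1)].
  V(2,0) = exp(-r*dt) * [p*1.687264 + (1-p)*0.000000] = 0.786939
  V(2,1) = exp(-r*dt) * [p*0.000000 + (1-p)*0.000000] = 0.000000
  V(2,2) = exp(-r*dt) * [p*0.000000 + (1-p)*0.000000] = 0.000000
  V(1,0) = exp(-r*dt) * [p*0.786939 + (1-p)*0.000000] = 0.367028
  V(1,1) = exp(-r*dt) * [p*0.000000 + (1-p)*0.000000] = 0.000000
  V(0,0) = exp(-r*dt) * [p*0.367028 + (1-p)*0.000000] = 0.171182

Answer: Price = V(0,0) = 0.1712


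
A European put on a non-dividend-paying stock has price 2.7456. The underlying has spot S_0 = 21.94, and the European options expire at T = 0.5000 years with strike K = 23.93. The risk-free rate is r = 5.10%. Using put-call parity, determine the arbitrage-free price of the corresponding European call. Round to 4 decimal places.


Answer: Call price = 1.3581

Derivation:
Put-call parity: C - P = S_0 * exp(-qT) - K * exp(-rT).
S_0 * exp(-qT) = 21.9400 * 1.00000000 = 21.94000000
K * exp(-rT) = 23.9300 * 0.97482238 = 23.32749953
C = P + S*exp(-qT) - K*exp(-rT)
C = 2.7456 + 21.94000000 - 23.32749953 = 1.3581


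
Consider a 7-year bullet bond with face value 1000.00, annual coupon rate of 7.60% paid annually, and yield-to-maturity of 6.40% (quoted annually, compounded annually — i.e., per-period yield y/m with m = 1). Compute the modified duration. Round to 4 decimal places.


Answer: Modified duration = 5.3814

Derivation:
Coupon per period c = face * coupon_rate / m = 76.000000
Periods per year m = 1; per-period yield y/m = 0.064000
Number of cashflows N = 7
Cashflows (t years, CF_t, discount factor 1/(1+y/m)^(m*t), PV):
  t = 1.0000: CF_t = 76.000000, DF = 0.939850, PV = 71.428571
  t = 2.0000: CF_t = 76.000000, DF = 0.883317, PV = 67.132116
  t = 3.0000: CF_t = 76.000000, DF = 0.830185, PV = 63.094094
  t = 4.0000: CF_t = 76.000000, DF = 0.780249, PV = 59.298961
  t = 5.0000: CF_t = 76.000000, DF = 0.733317, PV = 55.732106
  t = 6.0000: CF_t = 76.000000, DF = 0.689208, PV = 52.379799
  t = 7.0000: CF_t = 1076.000000, DF = 0.647752, PV = 696.980898
Price P = sum_t PV_t = 1066.046544
First compute Macaulay numerator sum_t t * PV_t:
  t * PV_t at t = 1.0000: 71.428571
  t * PV_t at t = 2.0000: 134.264232
  t * PV_t at t = 3.0000: 189.282282
  t * PV_t at t = 4.0000: 237.195842
  t * PV_t at t = 5.0000: 278.660529
  t * PV_t at t = 6.0000: 314.278792
  t * PV_t at t = 7.0000: 4878.866286
Macaulay duration D = 6103.976534 / 1066.046544 = 5.725807
Modified duration = D / (1 + y/m) = 5.725807 / (1 + 0.064000) = 5.381397


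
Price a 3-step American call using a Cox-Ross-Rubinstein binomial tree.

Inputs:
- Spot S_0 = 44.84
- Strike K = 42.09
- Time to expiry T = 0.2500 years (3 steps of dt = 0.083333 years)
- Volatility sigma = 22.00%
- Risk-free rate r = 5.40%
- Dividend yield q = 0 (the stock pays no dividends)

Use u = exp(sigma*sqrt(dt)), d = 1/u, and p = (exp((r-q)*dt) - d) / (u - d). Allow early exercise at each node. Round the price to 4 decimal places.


dt = T/N = 0.083333
u = exp(sigma*sqrt(dt)) = 1.065569; d = 1/u = 0.938466
p = (exp((r-q)*dt) - d) / (u - d) = 0.519612
Discount per step: exp(-r*dt) = 0.995510
Stock lattice S(k, i) with i counting down-moves:
  k=0: S(0,0) = 44.8400
  k=1: S(1,0) = 47.7801; S(1,1) = 42.0808
  k=2: S(2,0) = 50.9130; S(2,1) = 44.8400; S(2,2) = 39.4914
  k=3: S(3,0) = 54.2513; S(3,1) = 47.7801; S(3,2) = 42.0808; S(3,3) = 37.0614
Terminal payoffs V(N, i) = max(S_T - K, 0):
  V(3,0) = 12.161258; V(3,1) = 5.690095; V(3,2) = 0.000000; V(3,3) = 0.000000
Backward induction: V(k, i) = exp(-r*dt) * [p * V(k+1, i) + (1-p) * V(k+1, i+1)]; then take max(V_cont, immediate exercise) for American.
  V(2,0) = exp(-r*dt) * [p*12.161258 + (1-p)*5.690095] = 9.011947; exercise = 8.822968; V(2,0) = max -> 9.011947
  V(2,1) = exp(-r*dt) * [p*5.690095 + (1-p)*0.000000] = 2.943369; exercise = 2.750000; V(2,1) = max -> 2.943369
  V(2,2) = exp(-r*dt) * [p*0.000000 + (1-p)*0.000000] = 0.000000; exercise = 0.000000; V(2,2) = max -> 0.000000
  V(1,0) = exp(-r*dt) * [p*9.011947 + (1-p)*2.943369] = 6.069305; exercise = 5.690095; V(1,0) = max -> 6.069305
  V(1,1) = exp(-r*dt) * [p*2.943369 + (1-p)*0.000000] = 1.522545; exercise = 0.000000; V(1,1) = max -> 1.522545
  V(0,0) = exp(-r*dt) * [p*6.069305 + (1-p)*1.522545] = 3.867654; exercise = 2.750000; V(0,0) = max -> 3.867654

Answer: Price = V(0,0) = 3.8677


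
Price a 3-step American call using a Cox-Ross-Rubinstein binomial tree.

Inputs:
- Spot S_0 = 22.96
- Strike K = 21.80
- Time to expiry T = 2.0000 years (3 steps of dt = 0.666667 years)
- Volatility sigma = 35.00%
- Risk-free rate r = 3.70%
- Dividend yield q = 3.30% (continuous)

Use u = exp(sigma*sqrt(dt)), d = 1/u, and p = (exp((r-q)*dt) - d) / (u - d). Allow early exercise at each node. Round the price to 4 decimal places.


dt = T/N = 0.666667
u = exp(sigma*sqrt(dt)) = 1.330791; d = 1/u = 0.751433
p = (exp((r-q)*dt) - d) / (u - d) = 0.433648
Discount per step: exp(-r*dt) = 0.975635
Stock lattice S(k, i) with i counting down-moves:
  k=0: S(0,0) = 22.9600
  k=1: S(1,0) = 30.5550; S(1,1) = 17.2529
  k=2: S(2,0) = 40.6623; S(2,1) = 22.9600; S(2,2) = 12.9644
  k=3: S(3,0) = 54.1130; S(3,1) = 30.5550; S(3,2) = 17.2529; S(3,3) = 9.7419
Terminal payoffs V(N, i) = max(S_T - K, 0):
  V(3,0) = 32.313029; V(3,1) = 8.754971; V(3,2) = 0.000000; V(3,3) = 0.000000
Backward induction: V(k, i) = exp(-r*dt) * [p * V(k+1, i) + (1-p) * V(k+1, i+1)]; then take max(V_cont, immediate exercise) for American.
  V(2,0) = exp(-r*dt) * [p*32.313029 + (1-p)*8.754971] = 18.508646; exercise = 18.862292; V(2,0) = max -> 18.862292
  V(2,1) = exp(-r*dt) * [p*8.754971 + (1-p)*0.000000] = 3.704070; exercise = 1.160000; V(2,1) = max -> 3.704070
  V(2,2) = exp(-r*dt) * [p*0.000000 + (1-p)*0.000000] = 0.000000; exercise = 0.000000; V(2,2) = max -> 0.000000
  V(1,0) = exp(-r*dt) * [p*18.862292 + (1-p)*3.704070] = 10.026991; exercise = 8.754971; V(1,0) = max -> 10.026991
  V(1,1) = exp(-r*dt) * [p*3.704070 + (1-p)*0.000000] = 1.567125; exercise = 0.000000; V(1,1) = max -> 1.567125
  V(0,0) = exp(-r*dt) * [p*10.026991 + (1-p)*1.567125] = 5.108159; exercise = 1.160000; V(0,0) = max -> 5.108159

Answer: Price = V(0,0) = 5.1082


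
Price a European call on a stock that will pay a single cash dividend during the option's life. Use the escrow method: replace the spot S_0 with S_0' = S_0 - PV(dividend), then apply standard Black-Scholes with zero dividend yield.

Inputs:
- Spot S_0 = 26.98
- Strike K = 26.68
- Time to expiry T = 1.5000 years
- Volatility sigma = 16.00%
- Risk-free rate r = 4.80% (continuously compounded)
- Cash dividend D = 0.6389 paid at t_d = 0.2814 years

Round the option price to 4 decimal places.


PV(D) = D * exp(-r * t_d) = 0.6389 * 0.98658361 = 0.63032827
S_0' = S_0 - PV(D) = 26.9800 - 0.63032827 = 26.34967173
d1 = (ln(S_0'/K) + (r + sigma^2/2)*T) / (sigma*sqrt(T)) = 0.40182652
d2 = d1 - sigma*sqrt(T) = 0.20586734
exp(-rT) = 0.93053090
N(d1) = 0.65609415; N(d2) = 0.58155273
C = S_0' * N(d1) - K * exp(-rT) * N(d2) = 26.34967173 * 0.65609415 - 26.6800 * 0.93053090 * 0.58155273 = 2.8499

Answer: Price = 2.8499
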